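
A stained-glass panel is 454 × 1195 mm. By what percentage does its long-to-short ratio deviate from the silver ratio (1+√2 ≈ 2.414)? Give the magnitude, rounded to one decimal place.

9.0%

Ratio = 1195 / 454 ≈ 2.6322.
Ideal silver ratio ≈ 2.4142. |2.6322 − 2.4142| / 2.4142 ≈ 9.03% → 9.0%.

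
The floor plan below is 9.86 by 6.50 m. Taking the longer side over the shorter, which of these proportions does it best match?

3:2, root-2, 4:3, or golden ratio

Ratio = 9.86 / 6.50 ≈ 1.517.
Distances: 3:2 1.500 (Δ 0.017); root-2 1.414 (Δ 0.103); 4:3 1.333 (Δ 0.184); golden ratio 1.618 (Δ 0.101).

3:2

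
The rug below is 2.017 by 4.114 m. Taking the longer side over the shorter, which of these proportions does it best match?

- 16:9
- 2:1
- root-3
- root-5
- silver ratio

2:1

4.114/2.017 ≈ 2.040. Nearest candidates are 2:1 (2.000, off by 0.040) and root-5 (2.236, off by 0.196).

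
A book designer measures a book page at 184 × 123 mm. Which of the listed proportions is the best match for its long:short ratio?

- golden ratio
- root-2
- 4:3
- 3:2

184/123 ≈ 1.496. Nearest candidates are 3:2 (1.500, off by 0.004) and root-2 (1.414, off by 0.082).

3:2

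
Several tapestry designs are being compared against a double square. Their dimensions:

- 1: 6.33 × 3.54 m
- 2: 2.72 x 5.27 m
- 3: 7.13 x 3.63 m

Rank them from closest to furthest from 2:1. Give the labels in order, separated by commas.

Ratios: 1 = 6.33 / 3.54 ≈ 1.788; 2 = 5.27 / 2.72 ≈ 1.937; 3 = 7.13 / 3.63 ≈ 1.964.
|Δ from 2.000|: 1 0.212; 2 0.063; 3 0.036.

3, 2, 1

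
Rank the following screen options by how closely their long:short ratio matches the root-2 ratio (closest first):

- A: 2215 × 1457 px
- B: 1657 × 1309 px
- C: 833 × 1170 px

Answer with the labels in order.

A: 2215/1457 ≈ 1.520 → |1.520 − 1.414| = 0.106
B: 1657/1309 ≈ 1.266 → |1.266 − 1.414| = 0.148
C: 1170/833 ≈ 1.405 → |1.405 − 1.414| = 0.009

C, A, B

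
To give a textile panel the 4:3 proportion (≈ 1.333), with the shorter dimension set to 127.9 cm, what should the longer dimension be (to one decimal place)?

170.5 cm

4:3 ≈ 1.33333.
Longer side = 127.9 × 1.33333 ≈ 170.533 → 170.5 cm.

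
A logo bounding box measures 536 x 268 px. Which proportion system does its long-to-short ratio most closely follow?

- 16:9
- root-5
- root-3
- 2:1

2:1

Ratio = 536 / 268 ≈ 2.000.
Distances: 16:9 1.778 (Δ 0.222); root-5 2.236 (Δ 0.236); root-3 1.732 (Δ 0.268); 2:1 2.000 (Δ 0.000).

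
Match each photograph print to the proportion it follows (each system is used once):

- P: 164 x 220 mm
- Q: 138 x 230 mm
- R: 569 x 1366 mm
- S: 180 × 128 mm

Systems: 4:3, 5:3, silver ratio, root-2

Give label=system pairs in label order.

P=4:3, Q=5:3, R=silver ratio, S=root-2

Ratios: P ≈ 1.341; Q ≈ 1.667; R ≈ 2.401; S ≈ 1.406.
Targets: 4:3 ≈ 1.333; 5:3 ≈ 1.667; silver ratio ≈ 2.414; root-2 ≈ 1.414.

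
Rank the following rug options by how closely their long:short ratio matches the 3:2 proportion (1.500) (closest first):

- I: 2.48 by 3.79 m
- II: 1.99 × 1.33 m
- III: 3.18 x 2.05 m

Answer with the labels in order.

II, I, III

Ratios: I = 3.79 / 2.48 ≈ 1.528; II = 1.99 / 1.33 ≈ 1.496; III = 3.18 / 2.05 ≈ 1.551.
|Δ from 1.500|: I 0.028; II 0.004; III 0.051.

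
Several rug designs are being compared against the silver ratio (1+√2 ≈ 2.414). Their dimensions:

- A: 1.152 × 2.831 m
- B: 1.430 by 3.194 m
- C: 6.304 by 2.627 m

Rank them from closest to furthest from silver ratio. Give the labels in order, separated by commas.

Ratios: A = 2.831 / 1.152 ≈ 2.457; B = 3.194 / 1.430 ≈ 2.234; C = 6.304 / 2.627 ≈ 2.400.
|Δ from 2.414|: A 0.043; B 0.180; C 0.014.

C, A, B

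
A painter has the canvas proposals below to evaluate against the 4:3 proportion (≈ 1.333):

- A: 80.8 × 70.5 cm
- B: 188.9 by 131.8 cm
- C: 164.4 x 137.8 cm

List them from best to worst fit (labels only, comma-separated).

B, C, A

A: 80.8/70.5 ≈ 1.146 → |1.146 − 1.333| = 0.187
B: 188.9/131.8 ≈ 1.433 → |1.433 − 1.333| = 0.100
C: 164.4/137.8 ≈ 1.193 → |1.193 − 1.333| = 0.140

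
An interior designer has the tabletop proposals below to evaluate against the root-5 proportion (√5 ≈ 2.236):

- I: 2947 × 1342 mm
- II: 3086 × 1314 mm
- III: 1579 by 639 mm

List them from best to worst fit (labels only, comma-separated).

I, II, III

I: 2947/1342 ≈ 2.196 → |2.196 − 2.236| = 0.040
II: 3086/1314 ≈ 2.349 → |2.349 − 2.236| = 0.113
III: 1579/639 ≈ 2.471 → |2.471 − 2.236| = 0.235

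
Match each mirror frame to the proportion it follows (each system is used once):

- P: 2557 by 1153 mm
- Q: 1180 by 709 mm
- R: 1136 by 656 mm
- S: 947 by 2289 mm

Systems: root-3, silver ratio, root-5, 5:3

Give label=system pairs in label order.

P=root-5, Q=5:3, R=root-3, S=silver ratio

Ratios: P ≈ 2.218; Q ≈ 1.664; R ≈ 1.732; S ≈ 2.417.
Targets: root-3 ≈ 1.732; silver ratio ≈ 2.414; root-5 ≈ 2.236; 5:3 ≈ 1.667.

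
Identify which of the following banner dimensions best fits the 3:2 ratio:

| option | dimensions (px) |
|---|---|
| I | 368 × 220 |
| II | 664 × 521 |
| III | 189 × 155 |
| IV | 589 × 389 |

IV

Ratios (long/short): I ≈ 1.673; II ≈ 1.274; III ≈ 1.219; IV ≈ 1.514.
3:2 ≈ 1.500; option IV is nearest (Δ 0.014).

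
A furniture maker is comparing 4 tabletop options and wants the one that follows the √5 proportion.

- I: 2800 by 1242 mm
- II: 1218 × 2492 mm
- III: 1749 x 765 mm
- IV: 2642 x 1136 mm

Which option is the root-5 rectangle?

I

Target root-5 ≈ 2.236.
I: 2.254 (Δ0.018)  II: 2.046 (Δ0.190)  III: 2.286 (Δ0.050)  IV: 2.326 (Δ0.090)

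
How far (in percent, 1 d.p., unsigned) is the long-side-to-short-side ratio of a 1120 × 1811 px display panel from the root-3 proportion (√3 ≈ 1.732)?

Ratio = 1811 / 1120 ≈ 1.6170.
Ideal root-3 ≈ 1.7321. |1.6170 − 1.7321| / 1.7321 ≈ 6.65% → 6.6%.

6.6%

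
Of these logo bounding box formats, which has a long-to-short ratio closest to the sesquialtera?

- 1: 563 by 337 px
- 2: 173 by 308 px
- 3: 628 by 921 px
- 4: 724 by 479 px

Target 3:2 ≈ 1.500.
1: 1.671 (Δ0.171)  2: 1.780 (Δ0.280)  3: 1.467 (Δ0.033)  4: 1.511 (Δ0.011)

4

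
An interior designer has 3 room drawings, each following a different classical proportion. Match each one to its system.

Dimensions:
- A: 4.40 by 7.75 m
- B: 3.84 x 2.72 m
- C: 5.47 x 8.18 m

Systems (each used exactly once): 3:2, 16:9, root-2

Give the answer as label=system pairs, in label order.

A = 7.75/4.40 ≈ 1.761 → 16:9 (1.778)
B = 3.84/2.72 ≈ 1.412 → root-2 (1.414)
C = 8.18/5.47 ≈ 1.495 → 3:2 (1.500)

A=16:9, B=root-2, C=3:2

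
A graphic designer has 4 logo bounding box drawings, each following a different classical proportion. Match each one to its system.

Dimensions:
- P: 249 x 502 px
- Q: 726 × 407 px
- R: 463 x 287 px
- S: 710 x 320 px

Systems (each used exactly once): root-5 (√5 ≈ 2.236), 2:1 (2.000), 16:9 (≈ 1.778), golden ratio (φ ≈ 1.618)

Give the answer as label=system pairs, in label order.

P=2:1, Q=16:9, R=golden ratio, S=root-5

Ratios: P ≈ 2.016; Q ≈ 1.784; R ≈ 1.613; S ≈ 2.219.
Targets: root-5 ≈ 2.236; 2:1 ≈ 2.000; 16:9 ≈ 1.778; golden ratio ≈ 1.618.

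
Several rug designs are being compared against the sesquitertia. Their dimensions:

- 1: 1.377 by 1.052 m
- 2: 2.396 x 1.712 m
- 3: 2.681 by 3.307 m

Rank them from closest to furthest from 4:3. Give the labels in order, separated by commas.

1, 2, 3

1: 1.377/1.052 ≈ 1.309 → |1.309 − 1.333| = 0.024
2: 2.396/1.712 ≈ 1.400 → |1.400 − 1.333| = 0.067
3: 3.307/2.681 ≈ 1.233 → |1.233 − 1.333| = 0.100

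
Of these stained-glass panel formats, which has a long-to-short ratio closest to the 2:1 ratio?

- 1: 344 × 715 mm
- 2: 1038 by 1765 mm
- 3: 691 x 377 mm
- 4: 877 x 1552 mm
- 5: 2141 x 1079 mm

5

Target 2:1 ≈ 2.000.
1: 2.078 (Δ0.078)  2: 1.700 (Δ0.300)  3: 1.833 (Δ0.167)  4: 1.770 (Δ0.230)  5: 1.984 (Δ0.016)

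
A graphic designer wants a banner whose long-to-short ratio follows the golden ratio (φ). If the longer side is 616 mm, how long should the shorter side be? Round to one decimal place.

380.7 mm

golden ratio ≈ 1.61803.
Shorter side = 616 ÷ 1.61803 ≈ 380.710 → 380.7 mm.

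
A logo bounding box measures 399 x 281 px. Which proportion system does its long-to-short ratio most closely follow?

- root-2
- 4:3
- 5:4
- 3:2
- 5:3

root-2

399/281 ≈ 1.420. Nearest candidates are root-2 (1.414, off by 0.006) and 3:2 (1.500, off by 0.080).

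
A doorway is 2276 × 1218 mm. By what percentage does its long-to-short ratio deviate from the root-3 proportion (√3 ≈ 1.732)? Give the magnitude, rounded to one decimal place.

Ratio = 2276 / 1218 ≈ 1.8686.
Ideal root-3 ≈ 1.7321. |1.8686 − 1.7321| / 1.7321 ≈ 7.88% → 7.9%.

7.9%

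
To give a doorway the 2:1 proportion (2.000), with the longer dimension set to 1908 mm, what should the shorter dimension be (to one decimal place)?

954.0 mm

2:1 = 2.00000.
Shorter side = 1908 ÷ 2.00000 ≈ 954.000 → 954.0 mm.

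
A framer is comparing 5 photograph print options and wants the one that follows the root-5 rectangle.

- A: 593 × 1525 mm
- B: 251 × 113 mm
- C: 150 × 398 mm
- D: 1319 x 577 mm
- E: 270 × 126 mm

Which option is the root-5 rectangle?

Ratios (long/short): A ≈ 2.572; B ≈ 2.221; C ≈ 2.653; D ≈ 2.286; E ≈ 2.143.
root-5 ≈ 2.236; option B is nearest (Δ 0.015).

B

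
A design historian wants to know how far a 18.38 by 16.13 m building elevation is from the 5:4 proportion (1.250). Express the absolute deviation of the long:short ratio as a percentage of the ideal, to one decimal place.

Ratio = 18.38 / 16.13 ≈ 1.1395.
Ideal 5:4 = 1.2500. |1.1395 − 1.2500| / 1.2500 ≈ 8.84% → 8.8%.

8.8%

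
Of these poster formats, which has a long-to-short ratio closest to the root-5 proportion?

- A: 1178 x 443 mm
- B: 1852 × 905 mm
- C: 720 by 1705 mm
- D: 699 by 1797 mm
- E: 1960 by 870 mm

E

Ratios (long/short): A ≈ 2.659; B ≈ 2.046; C ≈ 2.368; D ≈ 2.571; E ≈ 2.253.
root-5 ≈ 2.236; option E is nearest (Δ 0.017).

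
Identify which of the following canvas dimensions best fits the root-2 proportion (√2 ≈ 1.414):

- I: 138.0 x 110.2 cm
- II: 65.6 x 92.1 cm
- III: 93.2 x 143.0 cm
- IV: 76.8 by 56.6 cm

II

Ratios (long/short): I ≈ 1.252; II ≈ 1.404; III ≈ 1.534; IV ≈ 1.357.
root-2 ≈ 1.414; option II is nearest (Δ 0.010).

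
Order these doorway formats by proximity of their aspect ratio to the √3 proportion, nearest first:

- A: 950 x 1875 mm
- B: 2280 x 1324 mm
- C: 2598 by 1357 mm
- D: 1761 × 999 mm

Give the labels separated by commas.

Ratios: A = 1875 / 950 ≈ 1.974; B = 2280 / 1324 ≈ 1.722; C = 2598 / 1357 ≈ 1.915; D = 1761 / 999 ≈ 1.763.
|Δ from 1.732|: A 0.242; B 0.010; C 0.183; D 0.031.

B, D, C, A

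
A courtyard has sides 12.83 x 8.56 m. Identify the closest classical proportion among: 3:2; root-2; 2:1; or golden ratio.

3:2

12.83/8.56 ≈ 1.499. Nearest candidates are 3:2 (1.500, off by 0.001) and root-2 (1.414, off by 0.085).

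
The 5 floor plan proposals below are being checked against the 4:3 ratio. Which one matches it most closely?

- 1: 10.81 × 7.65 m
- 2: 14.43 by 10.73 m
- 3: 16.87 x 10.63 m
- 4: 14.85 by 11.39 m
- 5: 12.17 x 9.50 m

2

Target 4:3 ≈ 1.333.
1: 1.413 (Δ0.080)  2: 1.345 (Δ0.012)  3: 1.587 (Δ0.254)  4: 1.304 (Δ0.029)  5: 1.281 (Δ0.052)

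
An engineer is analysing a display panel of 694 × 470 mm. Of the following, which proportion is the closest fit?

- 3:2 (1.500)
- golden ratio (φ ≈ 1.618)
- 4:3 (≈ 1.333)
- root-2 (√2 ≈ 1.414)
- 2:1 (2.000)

Ratio = 694 / 470 ≈ 1.477.
Distances: 3:2 1.500 (Δ 0.023); golden ratio 1.618 (Δ 0.141); 4:3 1.333 (Δ 0.144); root-2 1.414 (Δ 0.063); 2:1 2.000 (Δ 0.523).

3:2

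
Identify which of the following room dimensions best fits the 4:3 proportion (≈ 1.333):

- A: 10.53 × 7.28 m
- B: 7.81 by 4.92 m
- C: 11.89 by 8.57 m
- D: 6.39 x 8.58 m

D

Target 4:3 ≈ 1.333.
A: 1.446 (Δ0.113)  B: 1.587 (Δ0.254)  C: 1.387 (Δ0.054)  D: 1.343 (Δ0.010)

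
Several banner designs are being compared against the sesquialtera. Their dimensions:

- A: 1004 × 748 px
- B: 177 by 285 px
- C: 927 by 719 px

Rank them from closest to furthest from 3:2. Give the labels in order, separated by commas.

A: 1004/748 ≈ 1.342 → |1.342 − 1.500| = 0.158
B: 285/177 ≈ 1.610 → |1.610 − 1.500| = 0.110
C: 927/719 ≈ 1.289 → |1.289 − 1.500| = 0.211

B, A, C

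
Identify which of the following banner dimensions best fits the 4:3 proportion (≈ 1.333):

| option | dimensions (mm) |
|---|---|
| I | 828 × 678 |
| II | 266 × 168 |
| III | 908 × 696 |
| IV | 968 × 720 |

IV

Ratios (long/short): I ≈ 1.221; II ≈ 1.583; III ≈ 1.305; IV ≈ 1.344.
4:3 ≈ 1.333; option IV is nearest (Δ 0.011).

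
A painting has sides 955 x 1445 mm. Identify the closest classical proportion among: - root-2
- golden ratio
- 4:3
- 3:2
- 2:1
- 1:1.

Ratio = 1445 / 955 ≈ 1.513.
Distances: root-2 1.414 (Δ 0.099); golden ratio 1.618 (Δ 0.105); 4:3 1.333 (Δ 0.180); 3:2 1.500 (Δ 0.013); 2:1 2.000 (Δ 0.487); 1:1 1.000 (Δ 0.513).

3:2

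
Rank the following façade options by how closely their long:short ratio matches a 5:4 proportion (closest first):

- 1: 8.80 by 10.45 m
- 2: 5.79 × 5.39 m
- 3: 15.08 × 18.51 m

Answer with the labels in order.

Ratios: 1 = 10.45 / 8.80 ≈ 1.187; 2 = 5.79 / 5.39 ≈ 1.074; 3 = 18.51 / 15.08 ≈ 1.227.
|Δ from 1.250|: 1 0.063; 2 0.176; 3 0.023.

3, 1, 2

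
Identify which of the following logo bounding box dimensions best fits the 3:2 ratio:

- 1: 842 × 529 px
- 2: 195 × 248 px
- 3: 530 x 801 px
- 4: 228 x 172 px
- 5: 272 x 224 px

3

Target 3:2 ≈ 1.500.
1: 1.592 (Δ0.092)  2: 1.272 (Δ0.228)  3: 1.511 (Δ0.011)  4: 1.326 (Δ0.174)  5: 1.214 (Δ0.286)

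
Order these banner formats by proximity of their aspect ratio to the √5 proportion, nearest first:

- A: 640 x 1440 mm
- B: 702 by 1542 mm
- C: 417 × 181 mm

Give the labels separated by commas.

A, B, C

A: 1440/640 ≈ 2.250 → |2.250 − 2.236| = 0.014
B: 1542/702 ≈ 2.197 → |2.197 − 2.236| = 0.039
C: 417/181 ≈ 2.304 → |2.304 − 2.236| = 0.068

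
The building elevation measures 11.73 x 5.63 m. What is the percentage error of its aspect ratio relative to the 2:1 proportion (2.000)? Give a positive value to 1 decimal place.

4.2%

Ratio = 11.73 / 5.63 ≈ 2.0835.
Ideal 2:1 = 2.0000. |2.0835 − 2.0000| / 2.0000 ≈ 4.17% → 4.2%.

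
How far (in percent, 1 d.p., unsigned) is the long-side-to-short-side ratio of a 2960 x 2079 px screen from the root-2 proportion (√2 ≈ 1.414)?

Ratio = 2960 / 2079 ≈ 1.4238.
Ideal root-2 ≈ 1.4142. |1.4238 − 1.4142| / 1.4142 ≈ 0.68% → 0.7%.

0.7%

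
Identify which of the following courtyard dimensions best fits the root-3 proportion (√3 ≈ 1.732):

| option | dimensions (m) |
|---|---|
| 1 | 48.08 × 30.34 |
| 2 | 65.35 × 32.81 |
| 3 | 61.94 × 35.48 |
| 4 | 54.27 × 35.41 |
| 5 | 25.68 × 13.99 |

Ratios (long/short): 1 ≈ 1.585; 2 ≈ 1.992; 3 ≈ 1.746; 4 ≈ 1.533; 5 ≈ 1.836.
root-3 ≈ 1.732; option 3 is nearest (Δ 0.014).

3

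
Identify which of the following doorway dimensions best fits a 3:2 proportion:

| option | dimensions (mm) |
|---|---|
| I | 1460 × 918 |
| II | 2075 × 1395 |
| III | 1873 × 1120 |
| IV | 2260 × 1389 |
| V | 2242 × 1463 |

II

Target 3:2 ≈ 1.500.
I: 1.590 (Δ0.090)  II: 1.487 (Δ0.013)  III: 1.672 (Δ0.172)  IV: 1.627 (Δ0.127)  V: 1.532 (Δ0.032)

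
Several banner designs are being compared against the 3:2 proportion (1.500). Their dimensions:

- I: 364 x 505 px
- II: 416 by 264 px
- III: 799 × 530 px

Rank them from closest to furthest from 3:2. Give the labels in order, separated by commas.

III, II, I

I: 505/364 ≈ 1.387 → |1.387 − 1.500| = 0.113
II: 416/264 ≈ 1.576 → |1.576 − 1.500| = 0.076
III: 799/530 ≈ 1.508 → |1.508 − 1.500| = 0.008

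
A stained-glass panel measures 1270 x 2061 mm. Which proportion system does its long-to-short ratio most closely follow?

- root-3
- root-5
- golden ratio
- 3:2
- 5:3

Ratio = 2061 / 1270 ≈ 1.623.
Distances: root-3 1.732 (Δ 0.109); root-5 2.236 (Δ 0.613); golden ratio 1.618 (Δ 0.005); 3:2 1.500 (Δ 0.123); 5:3 1.667 (Δ 0.044).

golden ratio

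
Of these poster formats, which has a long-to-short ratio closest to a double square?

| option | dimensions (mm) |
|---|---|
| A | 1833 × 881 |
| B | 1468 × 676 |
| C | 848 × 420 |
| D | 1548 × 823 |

C

Target 2:1 ≈ 2.000.
A: 2.081 (Δ0.081)  B: 2.172 (Δ0.172)  C: 2.019 (Δ0.019)  D: 1.881 (Δ0.119)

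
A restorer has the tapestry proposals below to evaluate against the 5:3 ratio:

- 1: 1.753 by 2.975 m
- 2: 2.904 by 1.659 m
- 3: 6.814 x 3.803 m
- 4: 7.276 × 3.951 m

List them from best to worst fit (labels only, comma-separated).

1: 2.975/1.753 ≈ 1.697 → |1.697 − 1.667| = 0.030
2: 2.904/1.659 ≈ 1.750 → |1.750 − 1.667| = 0.083
3: 6.814/3.803 ≈ 1.792 → |1.792 − 1.667| = 0.125
4: 7.276/3.951 ≈ 1.842 → |1.842 − 1.667| = 0.175

1, 2, 3, 4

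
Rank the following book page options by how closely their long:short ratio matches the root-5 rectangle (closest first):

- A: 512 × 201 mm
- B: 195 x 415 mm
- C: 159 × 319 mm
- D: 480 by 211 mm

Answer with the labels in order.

A: 512/201 ≈ 2.547 → |2.547 − 2.236| = 0.311
B: 415/195 ≈ 2.128 → |2.128 − 2.236| = 0.108
C: 319/159 ≈ 2.006 → |2.006 − 2.236| = 0.230
D: 480/211 ≈ 2.275 → |2.275 − 2.236| = 0.039

D, B, C, A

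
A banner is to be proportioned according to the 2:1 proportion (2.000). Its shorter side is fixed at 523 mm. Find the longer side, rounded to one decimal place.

2:1 = 2.00000.
Longer side = 523 × 2.00000 ≈ 1046.000 → 1046.0 mm.

1046.0 mm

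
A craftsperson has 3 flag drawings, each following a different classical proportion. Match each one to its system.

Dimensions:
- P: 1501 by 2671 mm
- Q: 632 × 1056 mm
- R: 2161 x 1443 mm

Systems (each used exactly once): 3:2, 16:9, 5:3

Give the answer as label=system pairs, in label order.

P=16:9, Q=5:3, R=3:2

Ratios: P ≈ 1.779; Q ≈ 1.671; R ≈ 1.498.
Targets: 3:2 ≈ 1.500; 16:9 ≈ 1.778; 5:3 ≈ 1.667.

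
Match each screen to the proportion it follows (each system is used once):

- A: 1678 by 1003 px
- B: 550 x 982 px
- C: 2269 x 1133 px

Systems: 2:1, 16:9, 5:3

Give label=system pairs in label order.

A = 1678/1003 ≈ 1.673 → 5:3 (1.667)
B = 982/550 ≈ 1.785 → 16:9 (1.778)
C = 2269/1133 ≈ 2.003 → 2:1 (2.000)

A=5:3, B=16:9, C=2:1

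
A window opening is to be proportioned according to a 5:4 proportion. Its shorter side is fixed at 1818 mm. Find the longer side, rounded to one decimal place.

2272.5 mm

5:4 = 1.25000.
Longer side = 1818 × 1.25000 ≈ 2272.500 → 2272.5 mm.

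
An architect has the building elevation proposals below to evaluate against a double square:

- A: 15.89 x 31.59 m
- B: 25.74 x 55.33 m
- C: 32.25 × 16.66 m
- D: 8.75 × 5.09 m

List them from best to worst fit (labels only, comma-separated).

A: 31.59/15.89 ≈ 1.988 → |1.988 − 2.000| = 0.012
B: 55.33/25.74 ≈ 2.150 → |2.150 − 2.000| = 0.150
C: 32.25/16.66 ≈ 1.936 → |1.936 − 2.000| = 0.064
D: 8.75/5.09 ≈ 1.719 → |1.719 − 2.000| = 0.281

A, C, B, D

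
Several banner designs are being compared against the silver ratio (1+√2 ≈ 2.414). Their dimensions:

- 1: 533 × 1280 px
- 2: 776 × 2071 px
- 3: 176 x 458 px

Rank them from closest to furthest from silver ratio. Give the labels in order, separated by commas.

1, 3, 2

Ratios: 1 = 1280 / 533 ≈ 2.402; 2 = 2071 / 776 ≈ 2.669; 3 = 458 / 176 ≈ 2.602.
|Δ from 2.414|: 1 0.012; 2 0.255; 3 0.188.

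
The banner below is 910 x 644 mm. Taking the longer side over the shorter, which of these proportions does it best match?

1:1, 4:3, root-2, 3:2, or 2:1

root-2

910/644 ≈ 1.413. Nearest candidates are root-2 (1.414, off by 0.001) and 4:3 (1.333, off by 0.080).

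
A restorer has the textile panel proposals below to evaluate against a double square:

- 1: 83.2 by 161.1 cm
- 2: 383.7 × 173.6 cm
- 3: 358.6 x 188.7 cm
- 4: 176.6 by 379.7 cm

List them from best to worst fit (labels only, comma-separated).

1: 161.1/83.2 ≈ 1.936 → |1.936 − 2.000| = 0.064
2: 383.7/173.6 ≈ 2.210 → |2.210 − 2.000| = 0.210
3: 358.6/188.7 ≈ 1.900 → |1.900 − 2.000| = 0.100
4: 379.7/176.6 ≈ 2.150 → |2.150 − 2.000| = 0.150

1, 3, 4, 2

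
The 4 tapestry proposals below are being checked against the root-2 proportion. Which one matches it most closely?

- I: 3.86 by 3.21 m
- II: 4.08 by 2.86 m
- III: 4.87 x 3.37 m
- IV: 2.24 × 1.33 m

Target root-2 ≈ 1.414.
I: 1.202 (Δ0.212)  II: 1.427 (Δ0.013)  III: 1.445 (Δ0.031)  IV: 1.684 (Δ0.270)

II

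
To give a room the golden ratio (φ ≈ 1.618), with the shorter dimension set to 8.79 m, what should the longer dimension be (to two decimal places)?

14.22 m

golden ratio ≈ 1.61803.
Longer side = 8.79 × 1.61803 ≈ 14.2225 → 14.22 m.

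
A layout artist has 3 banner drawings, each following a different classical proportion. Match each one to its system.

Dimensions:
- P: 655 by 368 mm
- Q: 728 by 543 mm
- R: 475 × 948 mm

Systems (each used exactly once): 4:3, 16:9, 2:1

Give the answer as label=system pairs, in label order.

P = 655/368 ≈ 1.780 → 16:9 (1.778)
Q = 728/543 ≈ 1.341 → 4:3 (1.333)
R = 948/475 ≈ 1.996 → 2:1 (2.000)

P=16:9, Q=4:3, R=2:1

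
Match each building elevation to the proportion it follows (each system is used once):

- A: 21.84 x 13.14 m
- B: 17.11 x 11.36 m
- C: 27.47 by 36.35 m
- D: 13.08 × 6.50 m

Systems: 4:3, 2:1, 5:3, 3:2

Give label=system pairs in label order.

A=5:3, B=3:2, C=4:3, D=2:1

Ratios: A ≈ 1.662; B ≈ 1.506; C ≈ 1.323; D ≈ 2.012.
Targets: 4:3 ≈ 1.333; 2:1 ≈ 2.000; 5:3 ≈ 1.667; 3:2 ≈ 1.500.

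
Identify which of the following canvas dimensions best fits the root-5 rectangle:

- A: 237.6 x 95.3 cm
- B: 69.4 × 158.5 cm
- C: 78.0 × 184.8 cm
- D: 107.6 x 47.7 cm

Ratios (long/short): A ≈ 2.493; B ≈ 2.284; C ≈ 2.369; D ≈ 2.256.
root-5 ≈ 2.236; option D is nearest (Δ 0.020).

D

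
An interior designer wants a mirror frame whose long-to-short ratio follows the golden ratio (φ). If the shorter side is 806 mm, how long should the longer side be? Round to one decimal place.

golden ratio ≈ 1.61803.
Longer side = 806 × 1.61803 ≈ 1304.132 → 1304.1 mm.

1304.1 mm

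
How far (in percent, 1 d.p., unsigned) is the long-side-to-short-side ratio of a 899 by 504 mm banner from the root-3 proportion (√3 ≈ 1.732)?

3.0%

Ratio = 899 / 504 ≈ 1.7837.
Ideal root-3 ≈ 1.7321. |1.7837 − 1.7321| / 1.7321 ≈ 2.98% → 3.0%.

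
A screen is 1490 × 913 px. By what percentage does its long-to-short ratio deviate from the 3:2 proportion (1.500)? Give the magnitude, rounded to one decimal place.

8.8%

Ratio = 1490 / 913 ≈ 1.6320.
Ideal 3:2 = 1.5000. |1.6320 − 1.5000| / 1.5000 ≈ 8.80% → 8.8%.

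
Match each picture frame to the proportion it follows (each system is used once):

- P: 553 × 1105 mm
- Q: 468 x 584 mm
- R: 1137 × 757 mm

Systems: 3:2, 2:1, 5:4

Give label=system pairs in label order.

P=2:1, Q=5:4, R=3:2

P = 1105/553 ≈ 1.998 → 2:1 (2.000)
Q = 584/468 ≈ 1.248 → 5:4 (1.250)
R = 1137/757 ≈ 1.502 → 3:2 (1.500)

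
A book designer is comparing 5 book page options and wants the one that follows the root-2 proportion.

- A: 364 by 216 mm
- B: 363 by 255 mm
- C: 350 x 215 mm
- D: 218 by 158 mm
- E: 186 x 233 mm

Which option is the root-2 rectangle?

B

Target root-2 ≈ 1.414.
A: 1.685 (Δ0.271)  B: 1.424 (Δ0.010)  C: 1.628 (Δ0.214)  D: 1.380 (Δ0.034)  E: 1.253 (Δ0.161)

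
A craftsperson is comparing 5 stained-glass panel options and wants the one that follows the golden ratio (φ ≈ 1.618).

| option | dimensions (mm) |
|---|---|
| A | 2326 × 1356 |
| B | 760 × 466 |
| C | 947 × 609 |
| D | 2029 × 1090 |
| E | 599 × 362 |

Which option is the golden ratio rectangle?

Ratios (long/short): A ≈ 1.715; B ≈ 1.631; C ≈ 1.555; D ≈ 1.861; E ≈ 1.655.
golden ratio ≈ 1.618; option B is nearest (Δ 0.013).

B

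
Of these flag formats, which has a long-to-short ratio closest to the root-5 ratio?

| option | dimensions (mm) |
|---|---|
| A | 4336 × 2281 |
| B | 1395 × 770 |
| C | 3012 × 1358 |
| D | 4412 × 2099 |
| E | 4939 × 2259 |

C

Ratios (long/short): A ≈ 1.901; B ≈ 1.812; C ≈ 2.218; D ≈ 2.102; E ≈ 2.186.
root-5 ≈ 2.236; option C is nearest (Δ 0.018).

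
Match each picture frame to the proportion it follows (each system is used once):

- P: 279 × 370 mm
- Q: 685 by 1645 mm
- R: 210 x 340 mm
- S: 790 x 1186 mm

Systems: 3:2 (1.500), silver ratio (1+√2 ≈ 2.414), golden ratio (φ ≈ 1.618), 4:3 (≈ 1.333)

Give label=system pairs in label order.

P=4:3, Q=silver ratio, R=golden ratio, S=3:2

P = 370/279 ≈ 1.326 → 4:3 (1.333)
Q = 1645/685 ≈ 2.401 → silver ratio (2.414)
R = 340/210 ≈ 1.619 → golden ratio (1.618)
S = 1186/790 ≈ 1.501 → 3:2 (1.500)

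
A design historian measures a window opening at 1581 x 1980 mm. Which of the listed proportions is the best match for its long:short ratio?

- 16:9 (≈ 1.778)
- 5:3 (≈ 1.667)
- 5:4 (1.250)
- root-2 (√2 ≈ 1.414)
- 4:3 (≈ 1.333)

1980/1581 ≈ 1.252. Nearest candidates are 5:4 (1.250, off by 0.002) and 4:3 (1.333, off by 0.081).

5:4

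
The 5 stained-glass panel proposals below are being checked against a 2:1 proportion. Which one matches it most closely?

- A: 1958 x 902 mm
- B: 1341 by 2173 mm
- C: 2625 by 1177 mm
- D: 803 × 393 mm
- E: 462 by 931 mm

Target 2:1 ≈ 2.000.
A: 2.171 (Δ0.171)  B: 1.620 (Δ0.380)  C: 2.230 (Δ0.230)  D: 2.043 (Δ0.043)  E: 2.015 (Δ0.015)

E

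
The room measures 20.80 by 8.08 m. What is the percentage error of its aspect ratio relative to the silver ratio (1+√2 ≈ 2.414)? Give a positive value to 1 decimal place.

Ratio = 20.80 / 8.08 ≈ 2.5743.
Ideal silver ratio ≈ 2.4142. |2.5743 − 2.4142| / 2.4142 ≈ 6.63% → 6.6%.

6.6%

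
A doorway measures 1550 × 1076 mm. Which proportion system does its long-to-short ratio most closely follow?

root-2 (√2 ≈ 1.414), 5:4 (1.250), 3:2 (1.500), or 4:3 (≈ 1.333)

root-2

Ratio = 1550 / 1076 ≈ 1.441.
Distances: root-2 1.414 (Δ 0.027); 5:4 1.250 (Δ 0.191); 3:2 1.500 (Δ 0.059); 4:3 1.333 (Δ 0.108).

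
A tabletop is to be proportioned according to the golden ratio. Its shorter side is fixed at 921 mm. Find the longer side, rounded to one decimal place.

1490.2 mm

golden ratio ≈ 1.61803.
Longer side = 921 × 1.61803 ≈ 1490.206 → 1490.2 mm.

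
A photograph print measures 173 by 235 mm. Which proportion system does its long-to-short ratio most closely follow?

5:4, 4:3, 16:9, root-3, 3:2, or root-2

235/173 ≈ 1.358. Nearest candidates are 4:3 (1.333, off by 0.025) and root-2 (1.414, off by 0.056).

4:3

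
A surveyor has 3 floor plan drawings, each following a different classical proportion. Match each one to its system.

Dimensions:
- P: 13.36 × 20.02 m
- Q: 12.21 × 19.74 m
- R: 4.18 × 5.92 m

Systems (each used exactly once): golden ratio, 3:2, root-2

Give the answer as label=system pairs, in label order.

Ratios: P ≈ 1.499; Q ≈ 1.617; R ≈ 1.416.
Targets: golden ratio ≈ 1.618; 3:2 ≈ 1.500; root-2 ≈ 1.414.

P=3:2, Q=golden ratio, R=root-2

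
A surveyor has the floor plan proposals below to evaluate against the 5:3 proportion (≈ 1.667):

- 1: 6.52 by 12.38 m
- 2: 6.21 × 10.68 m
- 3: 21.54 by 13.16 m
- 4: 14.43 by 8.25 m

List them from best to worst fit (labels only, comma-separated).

3, 2, 4, 1

1: 12.38/6.52 ≈ 1.899 → |1.899 − 1.667| = 0.232
2: 10.68/6.21 ≈ 1.720 → |1.720 − 1.667| = 0.053
3: 21.54/13.16 ≈ 1.637 → |1.637 − 1.667| = 0.030
4: 14.43/8.25 ≈ 1.749 → |1.749 − 1.667| = 0.082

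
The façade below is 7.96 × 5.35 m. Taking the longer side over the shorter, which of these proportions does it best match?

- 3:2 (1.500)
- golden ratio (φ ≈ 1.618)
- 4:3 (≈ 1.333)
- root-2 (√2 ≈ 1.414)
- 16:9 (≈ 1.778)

7.96/5.35 ≈ 1.488. Nearest candidates are 3:2 (1.500, off by 0.012) and root-2 (1.414, off by 0.074).

3:2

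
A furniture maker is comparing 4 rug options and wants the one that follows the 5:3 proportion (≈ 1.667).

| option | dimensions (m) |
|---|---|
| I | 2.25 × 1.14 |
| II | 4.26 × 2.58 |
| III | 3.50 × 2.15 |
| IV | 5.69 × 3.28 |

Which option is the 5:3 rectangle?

II

Target 5:3 ≈ 1.667.
I: 1.974 (Δ0.307)  II: 1.651 (Δ0.016)  III: 1.628 (Δ0.039)  IV: 1.735 (Δ0.068)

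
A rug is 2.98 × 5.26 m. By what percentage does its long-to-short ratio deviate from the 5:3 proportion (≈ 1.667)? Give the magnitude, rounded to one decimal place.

Ratio = 5.26 / 2.98 ≈ 1.7651.
Ideal 5:3 ≈ 1.6667. |1.7651 − 1.6667| / 1.6667 ≈ 5.90% → 5.9%.

5.9%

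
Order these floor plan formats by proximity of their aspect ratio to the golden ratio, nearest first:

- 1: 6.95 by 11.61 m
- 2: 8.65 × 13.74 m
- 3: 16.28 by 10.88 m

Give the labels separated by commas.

2, 1, 3

Ratios: 1 = 11.61 / 6.95 ≈ 1.671; 2 = 13.74 / 8.65 ≈ 1.588; 3 = 16.28 / 10.88 ≈ 1.496.
|Δ from 1.618|: 1 0.053; 2 0.030; 3 0.122.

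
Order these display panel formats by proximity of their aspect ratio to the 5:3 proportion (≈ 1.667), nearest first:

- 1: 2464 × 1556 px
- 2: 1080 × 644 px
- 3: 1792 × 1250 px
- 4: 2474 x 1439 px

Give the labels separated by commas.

2, 4, 1, 3

Ratios: 1 = 2464 / 1556 ≈ 1.584; 2 = 1080 / 644 ≈ 1.677; 3 = 1792 / 1250 ≈ 1.434; 4 = 2474 / 1439 ≈ 1.719.
|Δ from 1.667|: 1 0.083; 2 0.010; 3 0.233; 4 0.052.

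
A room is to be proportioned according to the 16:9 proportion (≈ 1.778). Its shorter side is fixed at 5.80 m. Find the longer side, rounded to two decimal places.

10.31 m

16:9 ≈ 1.77778.
Longer side = 5.80 × 1.77778 ≈ 10.3111 → 10.31 m.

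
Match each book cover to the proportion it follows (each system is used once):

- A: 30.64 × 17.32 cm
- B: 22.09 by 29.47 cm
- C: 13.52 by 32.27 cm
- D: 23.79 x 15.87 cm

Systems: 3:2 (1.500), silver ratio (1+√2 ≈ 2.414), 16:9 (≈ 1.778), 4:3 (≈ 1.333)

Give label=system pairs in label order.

A = 30.64/17.32 ≈ 1.769 → 16:9 (1.778)
B = 29.47/22.09 ≈ 1.334 → 4:3 (1.333)
C = 32.27/13.52 ≈ 2.387 → silver ratio (2.414)
D = 23.79/15.87 ≈ 1.499 → 3:2 (1.500)

A=16:9, B=4:3, C=silver ratio, D=3:2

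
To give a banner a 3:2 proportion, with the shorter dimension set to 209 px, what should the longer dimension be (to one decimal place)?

3:2 = 1.50000.
Longer side = 209 × 1.50000 ≈ 313.500 → 313.5 px.

313.5 px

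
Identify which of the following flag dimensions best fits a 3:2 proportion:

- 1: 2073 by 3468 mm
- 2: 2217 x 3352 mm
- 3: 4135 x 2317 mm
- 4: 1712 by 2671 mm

2

Target 3:2 ≈ 1.500.
1: 1.673 (Δ0.173)  2: 1.512 (Δ0.012)  3: 1.785 (Δ0.285)  4: 1.560 (Δ0.060)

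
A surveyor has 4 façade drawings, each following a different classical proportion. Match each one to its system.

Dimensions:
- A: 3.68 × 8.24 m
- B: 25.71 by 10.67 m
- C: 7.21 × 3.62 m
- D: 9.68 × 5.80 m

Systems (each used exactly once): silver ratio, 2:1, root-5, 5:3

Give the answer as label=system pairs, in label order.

A = 8.24/3.68 ≈ 2.239 → root-5 (2.236)
B = 25.71/10.67 ≈ 2.410 → silver ratio (2.414)
C = 7.21/3.62 ≈ 1.992 → 2:1 (2.000)
D = 9.68/5.80 ≈ 1.669 → 5:3 (1.667)

A=root-5, B=silver ratio, C=2:1, D=5:3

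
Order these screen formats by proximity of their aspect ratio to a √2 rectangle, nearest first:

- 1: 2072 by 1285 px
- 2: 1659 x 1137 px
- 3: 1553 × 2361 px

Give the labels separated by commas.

2, 3, 1

Ratios: 1 = 2072 / 1285 ≈ 1.612; 2 = 1659 / 1137 ≈ 1.459; 3 = 2361 / 1553 ≈ 1.520.
|Δ from 1.414|: 1 0.198; 2 0.045; 3 0.106.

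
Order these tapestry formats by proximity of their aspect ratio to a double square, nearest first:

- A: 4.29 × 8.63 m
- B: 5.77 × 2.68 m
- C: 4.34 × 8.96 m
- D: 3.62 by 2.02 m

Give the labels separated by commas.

Ratios: A = 8.63 / 4.29 ≈ 2.012; B = 5.77 / 2.68 ≈ 2.153; C = 8.96 / 4.34 ≈ 2.065; D = 3.62 / 2.02 ≈ 1.792.
|Δ from 2.000|: A 0.012; B 0.153; C 0.065; D 0.208.

A, C, B, D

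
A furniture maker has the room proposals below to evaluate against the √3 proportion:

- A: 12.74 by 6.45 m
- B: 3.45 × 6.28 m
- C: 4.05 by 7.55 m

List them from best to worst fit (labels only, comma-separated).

B, C, A

Ratios: A = 12.74 / 6.45 ≈ 1.975; B = 6.28 / 3.45 ≈ 1.820; C = 7.55 / 4.05 ≈ 1.864.
|Δ from 1.732|: A 0.243; B 0.088; C 0.132.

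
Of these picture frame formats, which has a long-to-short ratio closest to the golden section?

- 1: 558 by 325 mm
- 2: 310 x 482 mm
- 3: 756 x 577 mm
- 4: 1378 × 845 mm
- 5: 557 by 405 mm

4

Target golden ratio ≈ 1.618.
1: 1.717 (Δ0.099)  2: 1.555 (Δ0.063)  3: 1.310 (Δ0.308)  4: 1.631 (Δ0.013)  5: 1.375 (Δ0.243)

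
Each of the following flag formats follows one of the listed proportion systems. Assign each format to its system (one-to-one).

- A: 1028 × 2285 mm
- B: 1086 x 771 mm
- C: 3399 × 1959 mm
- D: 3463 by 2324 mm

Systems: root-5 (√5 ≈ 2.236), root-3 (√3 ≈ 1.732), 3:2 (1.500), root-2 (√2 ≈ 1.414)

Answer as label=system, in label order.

A=root-5, B=root-2, C=root-3, D=3:2

A = 2285/1028 ≈ 2.223 → root-5 (2.236)
B = 1086/771 ≈ 1.409 → root-2 (1.414)
C = 3399/1959 ≈ 1.735 → root-3 (1.732)
D = 3463/2324 ≈ 1.490 → 3:2 (1.500)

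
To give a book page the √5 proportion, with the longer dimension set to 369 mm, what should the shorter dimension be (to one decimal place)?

165.0 mm

root-5 ≈ 2.23607.
Shorter side = 369 ÷ 2.23607 ≈ 165.022 → 165.0 mm.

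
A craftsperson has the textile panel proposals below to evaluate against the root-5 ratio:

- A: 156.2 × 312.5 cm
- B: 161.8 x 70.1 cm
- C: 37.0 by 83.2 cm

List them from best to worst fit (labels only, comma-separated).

Ratios: A = 312.5 / 156.2 ≈ 2.001; B = 161.8 / 70.1 ≈ 2.308; C = 83.2 / 37.0 ≈ 2.249.
|Δ from 2.236|: A 0.235; B 0.072; C 0.013.

C, B, A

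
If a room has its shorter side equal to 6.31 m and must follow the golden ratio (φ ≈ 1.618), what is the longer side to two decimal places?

10.21 m

golden ratio ≈ 1.61803.
Longer side = 6.31 × 1.61803 ≈ 10.2098 → 10.21 m.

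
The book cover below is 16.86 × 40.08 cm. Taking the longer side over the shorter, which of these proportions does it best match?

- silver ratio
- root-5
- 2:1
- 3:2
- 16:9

40.08/16.86 ≈ 2.377. Nearest candidates are silver ratio (2.414, off by 0.037) and root-5 (2.236, off by 0.141).

silver ratio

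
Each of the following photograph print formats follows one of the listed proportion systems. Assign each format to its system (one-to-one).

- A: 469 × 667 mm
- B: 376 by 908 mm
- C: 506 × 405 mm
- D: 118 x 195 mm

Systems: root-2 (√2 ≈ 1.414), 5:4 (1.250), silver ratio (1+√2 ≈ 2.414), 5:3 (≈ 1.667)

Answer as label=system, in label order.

Ratios: A ≈ 1.422; B ≈ 2.415; C ≈ 1.249; D ≈ 1.653.
Targets: root-2 ≈ 1.414; 5:4 ≈ 1.250; silver ratio ≈ 2.414; 5:3 ≈ 1.667.

A=root-2, B=silver ratio, C=5:4, D=5:3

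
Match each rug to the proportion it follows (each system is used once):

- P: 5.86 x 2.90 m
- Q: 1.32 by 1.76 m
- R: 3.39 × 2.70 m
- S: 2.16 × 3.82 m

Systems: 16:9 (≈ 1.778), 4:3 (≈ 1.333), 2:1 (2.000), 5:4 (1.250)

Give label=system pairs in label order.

Ratios: P ≈ 2.021; Q ≈ 1.333; R ≈ 1.256; S ≈ 1.769.
Targets: 16:9 ≈ 1.778; 4:3 ≈ 1.333; 2:1 ≈ 2.000; 5:4 ≈ 1.250.

P=2:1, Q=4:3, R=5:4, S=16:9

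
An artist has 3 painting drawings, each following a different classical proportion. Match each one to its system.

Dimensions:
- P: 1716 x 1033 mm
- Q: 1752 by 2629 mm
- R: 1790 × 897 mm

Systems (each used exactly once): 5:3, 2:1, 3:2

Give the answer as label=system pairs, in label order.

P=5:3, Q=3:2, R=2:1

Ratios: P ≈ 1.661; Q ≈ 1.501; R ≈ 1.996.
Targets: 5:3 ≈ 1.667; 2:1 ≈ 2.000; 3:2 ≈ 1.500.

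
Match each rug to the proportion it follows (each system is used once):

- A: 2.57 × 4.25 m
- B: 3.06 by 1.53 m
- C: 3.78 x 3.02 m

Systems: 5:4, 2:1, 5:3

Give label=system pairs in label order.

A=5:3, B=2:1, C=5:4

Ratios: A ≈ 1.654; B ≈ 2.000; C ≈ 1.252.
Targets: 5:4 ≈ 1.250; 2:1 ≈ 2.000; 5:3 ≈ 1.667.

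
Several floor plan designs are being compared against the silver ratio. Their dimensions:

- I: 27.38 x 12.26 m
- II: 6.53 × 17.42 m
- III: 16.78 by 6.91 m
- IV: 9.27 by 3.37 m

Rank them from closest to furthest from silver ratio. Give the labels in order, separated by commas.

III, I, II, IV

Ratios: I = 27.38 / 12.26 ≈ 2.233; II = 17.42 / 6.53 ≈ 2.668; III = 16.78 / 6.91 ≈ 2.428; IV = 9.27 / 3.37 ≈ 2.751.
|Δ from 2.414|: I 0.181; II 0.254; III 0.014; IV 0.337.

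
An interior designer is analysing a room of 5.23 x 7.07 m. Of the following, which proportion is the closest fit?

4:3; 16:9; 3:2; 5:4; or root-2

7.07/5.23 ≈ 1.352. Nearest candidates are 4:3 (1.333, off by 0.019) and root-2 (1.414, off by 0.062).

4:3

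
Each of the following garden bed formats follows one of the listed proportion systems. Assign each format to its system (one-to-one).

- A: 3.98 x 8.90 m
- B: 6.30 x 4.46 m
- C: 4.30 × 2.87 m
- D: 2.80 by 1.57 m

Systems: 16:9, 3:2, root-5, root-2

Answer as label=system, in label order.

A=root-5, B=root-2, C=3:2, D=16:9

Ratios: A ≈ 2.236; B ≈ 1.413; C ≈ 1.498; D ≈ 1.783.
Targets: 16:9 ≈ 1.778; 3:2 ≈ 1.500; root-5 ≈ 2.236; root-2 ≈ 1.414.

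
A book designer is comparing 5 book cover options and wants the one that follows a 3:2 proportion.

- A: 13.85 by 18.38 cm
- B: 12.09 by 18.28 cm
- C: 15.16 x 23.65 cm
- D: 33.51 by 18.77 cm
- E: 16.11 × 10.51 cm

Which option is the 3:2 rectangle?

B

Ratios (long/short): A ≈ 1.327; B ≈ 1.512; C ≈ 1.560; D ≈ 1.785; E ≈ 1.533.
3:2 ≈ 1.500; option B is nearest (Δ 0.012).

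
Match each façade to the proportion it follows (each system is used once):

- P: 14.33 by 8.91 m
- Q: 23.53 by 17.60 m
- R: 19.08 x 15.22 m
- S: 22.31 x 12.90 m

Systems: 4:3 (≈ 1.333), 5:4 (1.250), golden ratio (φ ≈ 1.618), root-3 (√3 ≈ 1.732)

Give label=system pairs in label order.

Ratios: P ≈ 1.608; Q ≈ 1.337; R ≈ 1.254; S ≈ 1.729.
Targets: 4:3 ≈ 1.333; 5:4 ≈ 1.250; golden ratio ≈ 1.618; root-3 ≈ 1.732.

P=golden ratio, Q=4:3, R=5:4, S=root-3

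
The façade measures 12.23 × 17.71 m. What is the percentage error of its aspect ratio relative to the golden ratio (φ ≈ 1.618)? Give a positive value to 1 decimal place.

Ratio = 17.71 / 12.23 ≈ 1.4481.
Ideal golden ratio ≈ 1.6180. |1.4481 − 1.6180| / 1.6180 ≈ 10.50% → 10.5%.

10.5%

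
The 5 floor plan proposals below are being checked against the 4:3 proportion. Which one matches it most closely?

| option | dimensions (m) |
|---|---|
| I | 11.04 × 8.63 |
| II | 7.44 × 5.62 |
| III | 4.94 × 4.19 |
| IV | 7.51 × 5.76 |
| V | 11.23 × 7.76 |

II

Target 4:3 ≈ 1.333.
I: 1.279 (Δ0.054)  II: 1.324 (Δ0.009)  III: 1.179 (Δ0.154)  IV: 1.304 (Δ0.029)  V: 1.447 (Δ0.114)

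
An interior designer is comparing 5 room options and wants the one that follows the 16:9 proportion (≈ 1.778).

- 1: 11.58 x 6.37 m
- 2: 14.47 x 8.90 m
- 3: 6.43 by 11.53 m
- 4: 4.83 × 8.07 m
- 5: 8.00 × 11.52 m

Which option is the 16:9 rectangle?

Ratios (long/short): 1 ≈ 1.818; 2 ≈ 1.626; 3 ≈ 1.793; 4 ≈ 1.671; 5 ≈ 1.440.
16:9 ≈ 1.778; option 3 is nearest (Δ 0.015).

3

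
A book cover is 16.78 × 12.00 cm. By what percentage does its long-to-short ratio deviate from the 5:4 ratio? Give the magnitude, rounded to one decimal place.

11.9%

Ratio = 16.78 / 12.00 ≈ 1.3983.
Ideal 5:4 = 1.2500. |1.3983 − 1.2500| / 1.2500 ≈ 11.86% → 11.9%.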